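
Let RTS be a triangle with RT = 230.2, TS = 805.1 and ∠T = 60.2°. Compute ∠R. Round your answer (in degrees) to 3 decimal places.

By the law of cosines, SR² = RT² + TS² − 2·RT·TS·cos T = 5.1697e+05, so SR ≈ 719.
Law of cosines again: cos R = (SR² + RT² − TS²)/(2·SR·RT) ≈ -0.23632, so ∠R ≈ 103.67°.

103.669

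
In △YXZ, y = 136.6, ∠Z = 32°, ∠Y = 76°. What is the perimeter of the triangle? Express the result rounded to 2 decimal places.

The third angle is ∠X = 180° − ∠Z − ∠Y = 72.00°.
Law of sines: x = y·sin X/sin Y ≈ 133.89.
Law of sines: z = y·sin Z/sin Y ≈ 74.603.
Semiperimeter s = (136.6+133.89+74.603)/2 = 172.55.
Perimeter = 136.6 + 133.89 + 74.603 = 345.09.

345.09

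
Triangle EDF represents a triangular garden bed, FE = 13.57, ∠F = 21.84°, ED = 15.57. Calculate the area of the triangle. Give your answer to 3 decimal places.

68.972

Law of sines: sin D = FE·sin F/ED ≈ 0.32423.
Since ED ≥ FE, only the acute value applies: ∠D ≈ 18.92°.
Then ∠E = 180° − ∠F − ∠D ≈ 139.24°.
Law of sines gives DF = ED·sin E/sin F ≈ 27.325.
Area = ½·ED·FE·sin E ≈ 68.972.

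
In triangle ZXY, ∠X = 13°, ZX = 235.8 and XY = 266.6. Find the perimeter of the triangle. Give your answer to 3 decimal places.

perimeter ≈ 566.984

By the law of cosines, YZ² = ZX² + XY² − 2·ZX·XY·cos X = 4171.1, so YZ ≈ 64.584.
Semiperimeter s = (266.6+64.584+235.8)/2 = 283.49.
Perimeter = 266.6 + 64.584 + 235.8 = 566.98.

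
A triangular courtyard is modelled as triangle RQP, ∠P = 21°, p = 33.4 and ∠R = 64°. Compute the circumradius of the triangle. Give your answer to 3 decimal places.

46.600

The third angle is ∠Q = 180° − ∠P − ∠R = 95.00°.
Law of sines: r = p·sin R/sin P ≈ 83.768.
Law of sines: q = p·sin Q/sin P ≈ 92.846.
Circumradius = p/(2 sin P) ≈ 46.6.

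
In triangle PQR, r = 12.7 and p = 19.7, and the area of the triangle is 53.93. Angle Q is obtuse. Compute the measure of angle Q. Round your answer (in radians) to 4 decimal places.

∠Q ≈ 2.6959 rad

From area = ½·r·p·sin Q, we get sin Q = 2·area/(r·p) ≈ 0.43111.
Taking the obtuse solution, ∠Q ≈ 2.696 rad.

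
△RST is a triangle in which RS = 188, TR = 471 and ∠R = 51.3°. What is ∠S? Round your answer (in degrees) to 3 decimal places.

By the law of cosines, ST² = TR² + RS² − 2·TR·RS·cos R = 1.4646e+05, so ST ≈ 382.7.
Law of cosines again: cos S = (RS² + ST² − TR²)/(2·RS·ST) ≈ -0.27826, so ∠S ≈ 106.16°.

∠S ≈ 106.156°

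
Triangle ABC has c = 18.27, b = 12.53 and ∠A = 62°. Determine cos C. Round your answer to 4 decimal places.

By the law of cosines, a² = b² + c² − 2·b·c·cos A = 275.85, so a ≈ 16.609.
Law of cosines again: cos C = (a² + b² − c²)/(2·a·b) ≈ 0.23799, so ∠C ≈ 76.23°.

0.2380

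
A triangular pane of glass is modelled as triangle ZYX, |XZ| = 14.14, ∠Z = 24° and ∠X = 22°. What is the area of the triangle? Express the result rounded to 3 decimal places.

area ≈ 21.175

The third angle is ∠Y = 180° − ∠X − ∠Z = 134.00°.
Law of sines: |YX| = |XZ|·sin Z/sin Y ≈ 7.9952.
Law of sines: |ZY| = |XZ|·sin X/sin Y ≈ 7.3636.
Area = ½·|XZ|·|YX|·sin X ≈ 21.175.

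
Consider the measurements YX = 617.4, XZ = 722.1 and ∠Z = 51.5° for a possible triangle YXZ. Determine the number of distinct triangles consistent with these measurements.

2

XZ·sin Z = 722.1·sin(51.5°) ≈ 565.1.
Since XZ sin Z < YX < XZ (565.1 < 617.4 < 722.1), two triangles exist.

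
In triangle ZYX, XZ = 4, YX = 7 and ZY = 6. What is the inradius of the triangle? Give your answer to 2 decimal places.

Semiperimeter s = (7 + 4 + 6)/2 = 8.5.
Heron's formula: area = √(8.5·1.5·4.5·2.5) ≈ 11.977.
Inradius = area/s = 11.977/8.5 ≈ 1.409.

r ≈ 1.41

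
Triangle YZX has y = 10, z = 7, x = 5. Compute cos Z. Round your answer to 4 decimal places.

By the law of cosines, cos Z = (x² + y² − z²) / (2·x·y) ≈ 0.76000, so ∠Z ≈ 40.54°.

cos Z ≈ 0.7600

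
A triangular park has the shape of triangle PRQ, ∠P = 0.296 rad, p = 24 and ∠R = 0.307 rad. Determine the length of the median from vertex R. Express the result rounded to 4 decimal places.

The third angle is ∠Q = π − ∠P − ∠R = 2.539 rad.
Law of sines: r = p·sin R/sin P ≈ 24.864.
Law of sines: q = p·sin Q/sin P ≈ 46.661.
Median from R: ½√(2·q² + 2·p² − r²) ≈ 34.958.

m_R ≈ 34.9579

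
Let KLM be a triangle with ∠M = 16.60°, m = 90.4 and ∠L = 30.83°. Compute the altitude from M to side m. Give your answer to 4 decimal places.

119.4284

The third angle is ∠K = 180° − ∠L − ∠M = 132.57°.
Law of sines: k = m·sin K/sin M ≈ 233.03.
Law of sines: l = m·sin L/sin M ≈ 162.17.
Area = ½·m·k·sin L ≈ 5398.2.
The altitude from M has length 2·area/m ≈ 119.43.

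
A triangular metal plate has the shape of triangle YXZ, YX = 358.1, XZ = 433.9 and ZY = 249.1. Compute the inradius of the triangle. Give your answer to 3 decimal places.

Semiperimeter s = (433.9 + 249.1 + 358.1)/2 = 520.55.
Heron's formula: area = √(520.55·86.65·271.45·162.45) ≈ 44599.
Inradius = area/s = 44599/520.55 ≈ 85.676.

r ≈ 85.676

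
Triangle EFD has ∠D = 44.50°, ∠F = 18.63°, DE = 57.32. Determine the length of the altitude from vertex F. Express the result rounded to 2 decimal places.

The third angle is ∠E = 180° − ∠F − ∠D = 116.87°.
Law of sines: FD = DE·sin E/sin F ≈ 160.06.
Law of sines: EF = DE·sin D/sin F ≈ 125.76.
Area = ½·DE·FD·sin D ≈ 3215.3.
The altitude from F has length 2·area/DE ≈ 112.19.

112.19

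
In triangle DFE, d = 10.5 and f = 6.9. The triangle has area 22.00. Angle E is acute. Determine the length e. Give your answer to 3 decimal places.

6.538

From area = ½·d·f·sin E, we get sin E = 2·area/(d·f) ≈ 0.60732.
Taking the acute solution, ∠E ≈ 37.40°.
Law of cosines then gives e ≈ 6.5378.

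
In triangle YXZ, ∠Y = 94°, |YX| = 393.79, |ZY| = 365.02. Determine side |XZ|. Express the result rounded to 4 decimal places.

By the law of cosines, |XZ|² = |ZY|² + |YX|² − 2·|ZY|·|YX|·cos Y = 3.0836e+05, so |XZ| ≈ 555.31.

555.3053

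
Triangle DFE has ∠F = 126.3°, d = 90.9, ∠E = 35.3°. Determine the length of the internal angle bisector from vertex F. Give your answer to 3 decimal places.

t_F ≈ 53.104

The third angle is ∠D = 180° − ∠F − ∠E = 18.40°.
Law of sines: f = d·sin F/sin D ≈ 232.09.
Law of sines: e = d·sin E/sin D ≈ 166.41.
The bisector from F has length 2·e·d·cos(∠F/2)/(e+d) ≈ 53.104.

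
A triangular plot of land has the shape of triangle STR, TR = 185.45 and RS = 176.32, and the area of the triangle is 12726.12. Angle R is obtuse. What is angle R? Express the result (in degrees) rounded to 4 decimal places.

From area = ½·TR·RS·sin R, we get sin R = 2·area/(TR·RS) ≈ 0.77839.
Taking the obtuse solution, ∠R ≈ 128.89°.

∠R ≈ 128.8865°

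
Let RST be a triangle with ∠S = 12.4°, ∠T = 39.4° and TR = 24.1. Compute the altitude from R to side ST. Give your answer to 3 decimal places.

h_R ≈ 15.297

The third angle is ∠R = 180° − ∠S − ∠T = 128.20°.
Law of sines: ST = TR·sin R/sin S ≈ 88.198.
Law of sines: RS = TR·sin T/sin S ≈ 71.237.
Area = ½·TR·ST·sin T ≈ 674.58.
The altitude from R has length 2·area/ST ≈ 15.297.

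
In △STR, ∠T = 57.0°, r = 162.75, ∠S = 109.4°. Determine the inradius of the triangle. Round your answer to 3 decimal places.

The third angle is ∠R = 180° − ∠S − ∠T = 13.60°.
Law of sines: s = r·sin S/sin R ≈ 652.84.
Law of sines: t = r·sin T/sin R ≈ 580.47.
Area = ½·r·s·sin T ≈ 44554.
Semiperimeter p = (652.84+580.47+162.75)/2 = 698.03.
Inradius = area/p = 44554/698.03 ≈ 63.828.

63.828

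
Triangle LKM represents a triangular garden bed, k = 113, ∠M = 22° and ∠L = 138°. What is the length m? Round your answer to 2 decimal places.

123.77

The third angle is ∠K = 180° − ∠M − ∠L = 20.00°.
Law of sines: m = k·sin M/sin K ≈ 123.77.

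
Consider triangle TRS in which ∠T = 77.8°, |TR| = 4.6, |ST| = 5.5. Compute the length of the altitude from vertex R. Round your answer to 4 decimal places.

By the law of cosines, |RS|² = |ST|² + |TR|² − 2·|ST|·|TR|·cos T = 40.717, so |RS| ≈ 6.381.
Area = ½·|ST|·|TR|·sin T ≈ 12.364.
The altitude from R has length 2·area/|ST| ≈ 4.4961.

4.4961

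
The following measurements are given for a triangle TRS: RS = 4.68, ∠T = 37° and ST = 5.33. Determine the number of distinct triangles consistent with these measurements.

ST·sin T = 5.33·sin(37°) ≈ 3.208.
Since ST sin T < RS < ST (3.208 < 4.68 < 5.33), two triangles exist.

2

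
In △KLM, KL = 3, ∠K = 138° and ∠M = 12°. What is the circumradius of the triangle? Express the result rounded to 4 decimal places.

R ≈ 7.2146

The third angle is ∠L = 180° − ∠M − ∠K = 30.00°.
Law of sines: LM = KL·sin K/sin M ≈ 9.655.
Law of sines: MK = KL·sin L/sin M ≈ 7.2146.
Circumradius = KL/(2 sin M) ≈ 7.2146.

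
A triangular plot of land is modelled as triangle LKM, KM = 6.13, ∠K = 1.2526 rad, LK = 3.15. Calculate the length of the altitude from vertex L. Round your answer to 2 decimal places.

By the law of cosines, ML² = LK² + KM² − 2·LK·KM·cos K = 35.417, so ML ≈ 5.9512.
Area = ½·LK·KM·sin K ≈ 9.1701.
The altitude from L has length 2·area/KM ≈ 2.9919.

h_L ≈ 2.99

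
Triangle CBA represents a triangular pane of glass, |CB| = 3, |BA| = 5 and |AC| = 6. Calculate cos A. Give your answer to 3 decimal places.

cos A ≈ 0.867

By the law of cosines, cos A = (|BA|² + |AC|² − |CB|²) / (2·|BA|·|AC|) ≈ 0.86667, so ∠A ≈ 29.93°.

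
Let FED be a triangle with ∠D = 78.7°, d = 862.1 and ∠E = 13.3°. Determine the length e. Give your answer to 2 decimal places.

202.25

The third angle is ∠F = 180° − ∠E − ∠D = 88.00°.
Law of sines: e = d·sin E/sin D ≈ 202.25.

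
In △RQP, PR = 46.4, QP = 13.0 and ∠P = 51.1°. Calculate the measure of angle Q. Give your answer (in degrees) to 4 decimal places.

114.0795

By the law of cosines, RQ² = QP² + PR² − 2·QP·PR·cos P = 1564.4, so RQ ≈ 39.552.
Law of cosines again: cos Q = (RQ² + QP² − PR²)/(2·RQ·QP) ≈ -0.40800, so ∠Q ≈ 114.08°.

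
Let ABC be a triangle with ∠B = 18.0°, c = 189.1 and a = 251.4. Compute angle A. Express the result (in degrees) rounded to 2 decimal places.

By the law of cosines, b² = c² + a² − 2·c·a·cos B = 8534.8, so b ≈ 92.384.
Law of cosines again: cos A = (b² + c² − a²)/(2·b·c) ≈ -0.54117, so ∠A ≈ 122.76°.

∠A ≈ 122.76°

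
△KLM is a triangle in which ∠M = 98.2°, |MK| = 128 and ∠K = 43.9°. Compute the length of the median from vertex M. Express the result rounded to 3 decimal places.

The third angle is ∠L = 180° − ∠M − ∠K = 37.90°.
Law of sines: |LM| = |MK|·sin K/sin L ≈ 144.49.
Law of sines: |KL| = |MK|·sin M/sin L ≈ 206.24.
Median from M: ½√(2·|LM|² + 2·|MK|² − |KL|²) ≈ 89.421.

m_M ≈ 89.421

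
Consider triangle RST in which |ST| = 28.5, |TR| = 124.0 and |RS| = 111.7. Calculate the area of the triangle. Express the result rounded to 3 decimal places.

Semiperimeter s = (28.5 + 124 + 111.7)/2 = 132.1.
Heron's formula: area = √(132.1·103.6·8.1·20.4) ≈ 1503.8.

area ≈ 1503.796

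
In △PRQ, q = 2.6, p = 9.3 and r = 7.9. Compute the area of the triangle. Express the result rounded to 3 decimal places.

Semiperimeter s = (9.3 + 7.9 + 2.6)/2 = 9.9.
Heron's formula: area = √(9.9·0.6·2·7.3) ≈ 9.3126.

9.313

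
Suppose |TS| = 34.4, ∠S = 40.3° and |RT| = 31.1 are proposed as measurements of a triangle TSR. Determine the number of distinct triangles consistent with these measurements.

|TS|·sin S = 34.4·sin(40.3°) ≈ 22.25.
Since |TS| sin S < |RT| < |TS| (22.25 < 31.1 < 34.4), two triangles exist.

2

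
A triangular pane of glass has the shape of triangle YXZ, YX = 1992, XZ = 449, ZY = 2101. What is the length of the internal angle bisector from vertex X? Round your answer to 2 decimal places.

t_X ≈ 481.46

By the law of cosines, cos X = (YX² + XZ² − ZY²) / (2·YX·XZ) ≈ -0.13670, so ∠X ≈ 97.86°.
The bisector from X has length 2·YX·XZ·cos(∠X/2)/(YX+XZ) ≈ 481.46.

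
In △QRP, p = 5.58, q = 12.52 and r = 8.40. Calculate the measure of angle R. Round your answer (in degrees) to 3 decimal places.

By the law of cosines, cos R = (p² + q² − r²) / (2·p·q) ≈ 0.83971, so ∠R ≈ 32.89°.

32.891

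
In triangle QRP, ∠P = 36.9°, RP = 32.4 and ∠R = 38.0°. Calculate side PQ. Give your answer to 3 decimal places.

The third angle is ∠Q = 180° − ∠R − ∠P = 105.10°.
Law of sines: PQ = RP·sin R/sin Q ≈ 20.661.

20.661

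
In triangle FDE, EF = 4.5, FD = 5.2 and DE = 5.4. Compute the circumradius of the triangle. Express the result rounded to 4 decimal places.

R ≈ 2.9287

By the law of cosines, cos F = (EF² + FD² − DE²) / (2·EF·FD) ≈ 0.38739, so ∠F ≈ 67.21°.
Circumradius = DE/(2 sin F) ≈ 2.9287.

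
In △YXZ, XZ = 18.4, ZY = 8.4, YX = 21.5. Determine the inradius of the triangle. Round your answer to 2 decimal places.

Semiperimeter s = (18.4 + 8.4 + 21.5)/2 = 24.15.
Heron's formula: area = √(24.15·5.75·15.75·2.65) ≈ 76.13.
Inradius = area/s = 76.13/24.15 ≈ 3.1524.

r ≈ 3.15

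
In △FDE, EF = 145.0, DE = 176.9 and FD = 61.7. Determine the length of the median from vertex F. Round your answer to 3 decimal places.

m_F ≈ 67.768

Median from F: ½√(2·EF² + 2·FD² − DE²) ≈ 67.768.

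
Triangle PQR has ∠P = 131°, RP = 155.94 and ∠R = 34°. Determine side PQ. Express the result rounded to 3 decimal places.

The third angle is ∠Q = 180° − ∠R − ∠P = 15.00°.
Law of sines: PQ = RP·sin R/sin Q ≈ 336.92.

336.917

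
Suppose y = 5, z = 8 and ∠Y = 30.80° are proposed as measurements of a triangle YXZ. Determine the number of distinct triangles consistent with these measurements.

2

z·sin Y = 8·sin(30.80°) ≈ 4.096.
Since z sin Y < y < z (4.096 < 5 < 8), two triangles exist.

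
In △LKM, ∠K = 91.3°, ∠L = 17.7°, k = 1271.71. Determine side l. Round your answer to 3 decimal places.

386.741

The third angle is ∠M = 180° − ∠L − ∠K = 71.00°.
Law of sines: l = k·sin L/sin K ≈ 386.74.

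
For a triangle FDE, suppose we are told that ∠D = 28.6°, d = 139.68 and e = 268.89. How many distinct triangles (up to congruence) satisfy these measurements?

2

e·sin D = 268.89·sin(28.6°) ≈ 128.7.
Since e sin D < d < e (128.7 < 139.68 < 268.89), two triangles exist.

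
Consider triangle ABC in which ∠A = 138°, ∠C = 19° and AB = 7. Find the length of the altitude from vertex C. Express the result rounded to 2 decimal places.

The third angle is ∠B = 180° − ∠C − ∠A = 23.00°.
Law of sines: BC = AB·sin A/sin C ≈ 14.387.
Law of sines: CA = AB·sin B/sin C ≈ 8.4011.
Area = ½·AB·BC·sin B ≈ 19.675.
The altitude from C has length 2·area/AB ≈ 5.6214.

5.62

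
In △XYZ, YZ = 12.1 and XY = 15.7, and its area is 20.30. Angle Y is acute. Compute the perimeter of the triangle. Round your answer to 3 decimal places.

32.462

From area = ½·XY·YZ·sin Y, we get sin Y = 2·area/(XY·YZ) ≈ 0.21372.
Taking the acute solution, ∠Y ≈ 12.34°.
Law of cosines then gives ZX ≈ 4.6624.
Perimeter = 12.1 + 4.6624 + 15.7 = 32.462.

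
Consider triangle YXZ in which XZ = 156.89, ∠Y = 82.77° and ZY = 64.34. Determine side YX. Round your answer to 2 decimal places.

Law of sines: sin X = ZY·sin Y/XZ ≈ 0.40684.
Since XZ ≥ ZY, only the acute value applies: ∠X ≈ 24.01°.
Then ∠Z = 180° − ∠Y − ∠X ≈ 73.22°.
Law of sines gives YX = XZ·sin Z/sin Y ≈ 151.42.

151.42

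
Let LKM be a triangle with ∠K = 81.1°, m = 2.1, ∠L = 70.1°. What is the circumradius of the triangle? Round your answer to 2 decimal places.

R ≈ 2.18

The third angle is ∠M = 180° − ∠L − ∠K = 28.80°.
Law of sines: l = m·sin L/sin M ≈ 4.0988.
Law of sines: k = m·sin K/sin M ≈ 4.3066.
Circumradius = m/(2 sin M) ≈ 2.1795.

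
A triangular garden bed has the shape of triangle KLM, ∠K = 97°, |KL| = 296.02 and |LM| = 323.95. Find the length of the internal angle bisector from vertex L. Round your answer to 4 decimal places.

t_L ≈ 305.5852

Law of sines: sin M = |KL|·sin K/|LM| ≈ 0.90697.
Since |LM| ≥ |KL|, only the acute value applies: ∠M ≈ 65.09°.
Then ∠L = 180° − ∠K − ∠M ≈ 17.91°.
Law of sines gives |MK| = |LM|·sin L/sin K ≈ 100.37.
The bisector from L has length 2·|KL|·|LM|·cos(∠L/2)/(|KL|+|LM|) ≈ 305.59.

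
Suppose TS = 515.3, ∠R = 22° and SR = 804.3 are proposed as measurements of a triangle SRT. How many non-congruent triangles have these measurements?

2

SR·sin R = 804.3·sin(22°) ≈ 301.3.
Since SR sin R < TS < SR (301.3 < 515.3 < 804.3), two triangles exist.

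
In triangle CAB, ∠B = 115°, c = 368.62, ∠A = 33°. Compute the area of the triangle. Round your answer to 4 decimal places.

The third angle is ∠C = 180° − ∠A − ∠B = 32.00°.
Law of sines: a = c·sin A/sin C ≈ 378.86.
Law of sines: b = c·sin B/sin C ≈ 630.44.
Area = ½·c·a·sin B ≈ 63285.

area ≈ 63285.2591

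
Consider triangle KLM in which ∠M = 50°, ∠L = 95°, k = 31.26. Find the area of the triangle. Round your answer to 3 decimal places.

The third angle is ∠K = 180° − ∠L − ∠M = 35.00°.
Law of sines: l = k·sin L/sin K ≈ 54.293.
Law of sines: m = k·sin M/sin K ≈ 41.75.
Area = ½·k·l·sin M ≈ 650.06.

area ≈ 650.062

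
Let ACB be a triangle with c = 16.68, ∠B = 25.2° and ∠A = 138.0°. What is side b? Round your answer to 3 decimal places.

24.572

The third angle is ∠C = 180° − ∠B − ∠A = 16.80°.
Law of sines: b = c·sin B/sin C ≈ 24.572.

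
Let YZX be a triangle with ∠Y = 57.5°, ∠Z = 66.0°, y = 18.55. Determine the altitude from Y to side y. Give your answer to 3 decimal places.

16.755

The third angle is ∠X = 180° − ∠Y − ∠Z = 56.50°.
Law of sines: z = y·sin Z/sin Y ≈ 20.093.
Law of sines: x = y·sin X/sin Y ≈ 18.341.
Area = ½·y·z·sin X ≈ 155.41.
The altitude from Y has length 2·area/y ≈ 16.755.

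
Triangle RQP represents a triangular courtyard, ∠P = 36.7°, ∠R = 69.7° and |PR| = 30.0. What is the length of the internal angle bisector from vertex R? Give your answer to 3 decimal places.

The third angle is ∠Q = 180° − ∠P − ∠R = 73.60°.
Law of sines: |QP| = |PR|·sin R/sin Q ≈ 29.33.
Law of sines: |RQ| = |PR|·sin P/sin Q ≈ 18.689.
The bisector from R has length 2·|PR|·|RQ|·cos(∠R/2)/(|PR|+|RQ|) ≈ 18.9.

t_R ≈ 18.900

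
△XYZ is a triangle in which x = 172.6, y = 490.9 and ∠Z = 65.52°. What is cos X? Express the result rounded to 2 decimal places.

0.94

By the law of cosines, z² = x² + y² − 2·x·y·cos Z = 2.0055e+05, so z ≈ 447.83.
Law of cosines again: cos X = (y² + z² − x²)/(2·y·z) ≈ 0.93646, so ∠X ≈ 20.53°.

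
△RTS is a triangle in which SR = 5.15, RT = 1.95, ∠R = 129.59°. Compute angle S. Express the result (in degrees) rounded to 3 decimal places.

13.228

By the law of cosines, TS² = SR² + RT² − 2·SR·RT·cos R = 43.125, so TS ≈ 6.567.
Law of cosines again: cos S = (TS² + SR² − RT²)/(2·TS·SR) ≈ 0.97347, so ∠S ≈ 13.23°.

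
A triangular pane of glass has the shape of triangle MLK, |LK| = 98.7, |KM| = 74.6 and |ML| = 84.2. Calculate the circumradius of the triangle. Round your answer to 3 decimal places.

50.733

By the law of cosines, cos M = (|KM|² + |ML|² − |LK|²) / (2·|KM|·|ML|) ≈ 0.23189, so ∠M ≈ 1.337 rad.
Circumradius = |LK|/(2 sin M) ≈ 50.733.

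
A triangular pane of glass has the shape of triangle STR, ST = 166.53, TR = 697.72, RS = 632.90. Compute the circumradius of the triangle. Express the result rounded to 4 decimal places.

363.1334

By the law of cosines, cos S = (RS² + ST² − TR²) / (2·RS·ST) ≈ -0.27761, so ∠S ≈ 106.12°.
Circumradius = TR/(2 sin S) ≈ 363.13.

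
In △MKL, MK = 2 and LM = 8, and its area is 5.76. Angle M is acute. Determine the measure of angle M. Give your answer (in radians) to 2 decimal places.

From area = ½·LM·MK·sin M, we get sin M = 2·area/(LM·MK) ≈ 0.72000.
Taking the acute solution, ∠M ≈ 0.804 rad.

∠M ≈ 0.80 rad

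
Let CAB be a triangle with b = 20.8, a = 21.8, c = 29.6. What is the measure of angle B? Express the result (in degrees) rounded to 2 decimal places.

By the law of cosines, cos B = (c² + a² − b²) / (2·c·a) ≈ 0.71191, so ∠B ≈ 44.61°.

∠B ≈ 44.61°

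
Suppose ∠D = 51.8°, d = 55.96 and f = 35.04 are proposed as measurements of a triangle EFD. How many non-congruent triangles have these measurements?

1

f·sin D = 35.04·sin(51.8°) ≈ 27.54.
Since d ≥ f, exactly one triangle exists.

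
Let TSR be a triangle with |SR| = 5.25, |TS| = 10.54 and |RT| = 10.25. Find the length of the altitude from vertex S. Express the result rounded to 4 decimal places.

Semiperimeter s = (5.25 + 10.25 + 10.54)/2 = 13.02.
Heron's formula: area = √(13.02·7.77·2.77·2.48) ≈ 26.362.
The altitude from S has length 2·area/|RT| ≈ 5.1438.

h_S ≈ 5.1438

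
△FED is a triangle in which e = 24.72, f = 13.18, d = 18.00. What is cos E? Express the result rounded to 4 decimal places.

-0.2389

By the law of cosines, cos E = (d² + f² − e²) / (2·d·f) ≈ -0.23893, so ∠E ≈ 103.82°.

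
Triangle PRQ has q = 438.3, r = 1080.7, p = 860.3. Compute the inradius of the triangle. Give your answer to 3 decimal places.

Semiperimeter s = (860.3 + 1080.7 + 438.3)/2 = 1189.7.
Heron's formula: area = √(1189.7·329.35·108.95·751.35) ≈ 1.7909e+05.
Inradius = area/s = 1.7909e+05/1189.7 ≈ 150.54.

150.541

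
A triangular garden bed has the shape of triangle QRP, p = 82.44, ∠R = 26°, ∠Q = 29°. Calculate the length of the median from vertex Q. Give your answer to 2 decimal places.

The third angle is ∠P = 180° − ∠Q − ∠R = 125.00°.
Law of sines: q = p·sin Q/sin P ≈ 48.792.
Law of sines: r = p·sin R/sin P ≈ 44.118.
Median from Q: ½√(2·r² + 2·p² − q²) ≈ 61.451.

61.45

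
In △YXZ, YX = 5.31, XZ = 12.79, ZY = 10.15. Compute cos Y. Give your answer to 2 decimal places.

cos Y ≈ -0.30

By the law of cosines, cos Y = (ZY² + YX² − XZ²) / (2·ZY·YX) ≈ -0.30026, so ∠Y ≈ 1.876 rad.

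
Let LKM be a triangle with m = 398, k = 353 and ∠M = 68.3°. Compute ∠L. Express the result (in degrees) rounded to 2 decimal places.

Law of sines: sin K = k·sin M/m ≈ 0.82408.
Since m ≥ k, only the acute value applies: ∠K ≈ 55.50°.
Then ∠L = 180° − ∠M − ∠K ≈ 56.20°.

∠L ≈ 56.20°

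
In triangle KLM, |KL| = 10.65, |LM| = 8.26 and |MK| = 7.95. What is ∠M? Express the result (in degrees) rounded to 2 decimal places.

∠M ≈ 82.12°

By the law of cosines, cos M = (|LM|² + |MK|² − |KL|²) / (2·|LM|·|MK|) ≈ 0.13711, so ∠M ≈ 82.12°.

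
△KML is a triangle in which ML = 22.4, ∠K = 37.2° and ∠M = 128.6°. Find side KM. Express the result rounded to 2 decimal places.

9.09

The third angle is ∠L = 180° − ∠K − ∠M = 14.20°.
Law of sines: KM = ML·sin L/sin K ≈ 9.0885.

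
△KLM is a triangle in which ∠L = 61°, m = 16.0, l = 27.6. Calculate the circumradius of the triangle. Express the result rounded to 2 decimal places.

Law of sines: sin M = m·sin L/l ≈ 0.50703.
Since l ≥ m, only the acute value applies: ∠M ≈ 30.47°.
Then ∠K = 180° − ∠L − ∠M ≈ 88.53°.
Law of sines gives k = l·sin K/sin L ≈ 31.546.
Circumradius = l/(2 sin L) ≈ 15.778.

15.78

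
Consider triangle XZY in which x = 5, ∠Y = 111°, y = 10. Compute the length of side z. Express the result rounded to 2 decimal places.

Law of sines: sin X = x·sin Y/y ≈ 0.46679.
Since y ≥ x, only the acute value applies: ∠X ≈ 27.83°.
Then ∠Z = 180° − ∠Y − ∠X ≈ 41.17°.
Law of sines gives z = y·sin Z/sin Y ≈ 7.0518.

7.05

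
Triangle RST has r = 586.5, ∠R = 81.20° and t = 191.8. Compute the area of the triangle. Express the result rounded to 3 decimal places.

area ≈ 55381.447

Law of sines: sin T = t·sin R/r ≈ 0.32318.
Since r ≥ t, only the acute value applies: ∠T ≈ 18.86°.
Then ∠S = 180° − ∠R − ∠T ≈ 79.94°.
Law of sines gives s = r·sin S/sin R ≈ 584.37.
Area = ½·r·t·sin S ≈ 55381.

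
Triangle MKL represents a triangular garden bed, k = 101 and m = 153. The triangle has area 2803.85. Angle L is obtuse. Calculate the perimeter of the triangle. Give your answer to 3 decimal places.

From area = ½·m·k·sin L, we get sin L = 2·area/(m·k) ≈ 0.36289.
Taking the obtuse solution, ∠L ≈ 158.72°.
Law of cosines then gives l ≈ 249.82.
Perimeter = 153 + 101 + 249.82 = 503.82.

503.818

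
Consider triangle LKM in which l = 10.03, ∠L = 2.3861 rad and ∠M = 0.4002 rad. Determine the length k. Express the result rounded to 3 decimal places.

5.089

The third angle is ∠K = π − ∠M − ∠L = 0.3553 rad.
Law of sines: k = l·sin K/sin L ≈ 5.0887.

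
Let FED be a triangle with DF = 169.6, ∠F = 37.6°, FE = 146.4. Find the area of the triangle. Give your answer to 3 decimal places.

Area = ½·DF·FE·sin F ≈ 7574.8.

7574.781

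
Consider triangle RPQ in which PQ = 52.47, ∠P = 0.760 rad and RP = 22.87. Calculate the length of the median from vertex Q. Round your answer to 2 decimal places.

44.88

By the law of cosines, QR² = RP² + PQ² − 2·RP·PQ·cos P = 1536.5, so QR ≈ 39.199.
Median from Q: ½√(2·PQ² + 2·QR² − RP²) ≈ 44.878.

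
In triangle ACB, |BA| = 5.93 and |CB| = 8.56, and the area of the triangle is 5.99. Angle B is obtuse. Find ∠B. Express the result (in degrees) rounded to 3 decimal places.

From area = ½·|CB|·|BA|·sin B, we get sin B = 2·area/(|CB|·|BA|) ≈ 0.23601.
Taking the obtuse solution, ∠B ≈ 166.35°.

∠B ≈ 166.349°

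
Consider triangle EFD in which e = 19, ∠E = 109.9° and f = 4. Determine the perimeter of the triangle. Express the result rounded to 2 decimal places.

Law of sines: sin F = f·sin E/e ≈ 0.19796.
Since e ≥ f, only the acute value applies: ∠F ≈ 11.42°.
Then ∠D = 180° − ∠E − ∠F ≈ 58.68°.
Law of sines gives d = e·sin D/sin E ≈ 17.262.
Semiperimeter s = (19+4+17.262)/2 = 20.131.
Perimeter = 19 + 4 + 17.262 = 40.262.

40.26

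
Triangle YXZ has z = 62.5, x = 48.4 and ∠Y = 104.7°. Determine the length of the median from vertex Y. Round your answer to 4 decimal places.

By the law of cosines, y² = x² + z² − 2·x·z·cos Y = 7784, so y ≈ 88.227.
Median from Y: ½√(2·x² + 2·z² − y²) ≈ 34.328.

m_Y ≈ 34.3277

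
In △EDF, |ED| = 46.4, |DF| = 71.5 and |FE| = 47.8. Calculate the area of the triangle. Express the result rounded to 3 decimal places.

Semiperimeter s = (71.5 + 47.8 + 46.4)/2 = 82.85.
Heron's formula: area = √(82.85·11.35·35.05·36.45) ≈ 1096.1.

1096.067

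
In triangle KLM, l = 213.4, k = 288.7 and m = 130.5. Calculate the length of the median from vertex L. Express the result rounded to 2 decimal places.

196.99

Median from L: ½√(2·m² + 2·k² − l²) ≈ 196.99.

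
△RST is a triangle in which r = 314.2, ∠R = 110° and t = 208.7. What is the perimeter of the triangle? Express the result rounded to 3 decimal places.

697.002

Law of sines: sin T = t·sin R/r ≈ 0.62417.
Since r ≥ t, only the acute value applies: ∠T ≈ 38.62°.
Then ∠S = 180° − ∠R − ∠T ≈ 31.38°.
Law of sines gives s = r·sin S/sin R ≈ 174.1.
Semiperimeter p = (314.2+174.1+208.7)/2 = 348.5.
Perimeter = 314.2 + 174.1 + 208.7 = 697.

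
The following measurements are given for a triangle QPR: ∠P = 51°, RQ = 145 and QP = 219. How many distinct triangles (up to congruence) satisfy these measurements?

QP·sin P = 219·sin(51°) ≈ 170.2.
Since RQ = 145 < 170.2 = QP sin P, no triangle exists.

0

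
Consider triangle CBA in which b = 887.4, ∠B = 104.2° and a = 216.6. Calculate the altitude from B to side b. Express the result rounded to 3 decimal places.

h_B ≈ 191.446

Law of sines: sin A = a·sin B/b ≈ 0.23663.
Since b ≥ a, only the acute value applies: ∠A ≈ 13.69°.
Then ∠C = 180° − ∠B − ∠A ≈ 62.11°.
Law of sines gives c = b·sin C/sin B ≈ 809.06.
Area = ½·b·a·sin C ≈ 84944.
The altitude from B has length 2·area/b ≈ 191.45.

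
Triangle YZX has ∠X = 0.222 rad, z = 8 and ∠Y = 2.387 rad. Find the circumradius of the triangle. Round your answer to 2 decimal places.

The third angle is ∠Z = π − ∠X − ∠Y = 0.533 rad.
Law of sines: y = z·sin Y/sin Z ≈ 10.792.
Law of sines: x = z·sin X/sin Z ≈ 3.469.
Circumradius = z/(2 sin Z) ≈ 7.8776.

7.88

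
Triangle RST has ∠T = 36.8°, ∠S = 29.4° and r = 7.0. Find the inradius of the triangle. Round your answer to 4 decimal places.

The third angle is ∠R = 180° − ∠S − ∠T = 113.80°.
Law of sines: s = r·sin S/sin R ≈ 3.7557.
Law of sines: t = r·sin T/sin R ≈ 4.5829.
Area = ½·r·s·sin T ≈ 7.8742.
Semiperimeter p = (7+3.7557+4.5829)/2 = 7.6693.
Inradius = area/p = 7.8742/7.6693 ≈ 1.0267.

1.0267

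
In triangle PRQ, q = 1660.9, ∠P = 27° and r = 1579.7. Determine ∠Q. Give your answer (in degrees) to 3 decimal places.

82.458

By the law of cosines, p² = r² + q² − 2·r·q·cos P = 5.7853e+05, so p ≈ 760.61.
Law of cosines again: cos Q = (p² + r² − q²)/(2·p·r) ≈ 0.13125, so ∠Q ≈ 82.46°.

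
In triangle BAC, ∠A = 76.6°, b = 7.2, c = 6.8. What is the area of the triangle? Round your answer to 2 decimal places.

Area = ½·c·b·sin A ≈ 23.814.

area ≈ 23.81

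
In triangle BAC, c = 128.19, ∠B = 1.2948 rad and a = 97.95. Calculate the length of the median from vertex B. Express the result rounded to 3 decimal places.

By the law of cosines, b² = a² + c² − 2·a·c·cos B = 19184, so b ≈ 138.5.
Median from B: ½√(2·a² + 2·c² − b²) ≈ 90.651.

m_B ≈ 90.651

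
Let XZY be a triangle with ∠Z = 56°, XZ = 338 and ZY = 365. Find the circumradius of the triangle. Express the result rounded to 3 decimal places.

By the law of cosines, YX² = XZ² + ZY² − 2·XZ·ZY·cos Z = 1.0949e+05, so YX ≈ 330.9.
Area = ½·XZ·ZY·sin Z ≈ 51139.
Circumradius = YX/(2 sin Z) ≈ 199.57.

R ≈ 199.568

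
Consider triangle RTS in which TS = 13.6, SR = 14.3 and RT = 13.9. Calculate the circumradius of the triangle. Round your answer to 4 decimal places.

8.0496

By the law of cosines, cos R = (SR² + RT² − TS²) / (2·SR·RT) ≈ 0.53514, so ∠R ≈ 1.006 rad.
Circumradius = TS/(2 sin R) ≈ 8.0496.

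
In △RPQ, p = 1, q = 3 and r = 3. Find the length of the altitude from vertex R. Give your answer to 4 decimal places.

0.9860

Semiperimeter s = (3 + 1 + 3)/2 = 3.5.
Heron's formula: area = √(3.5·0.5·2.5·0.5) ≈ 1.479.
The altitude from R has length 2·area/r ≈ 0.98601.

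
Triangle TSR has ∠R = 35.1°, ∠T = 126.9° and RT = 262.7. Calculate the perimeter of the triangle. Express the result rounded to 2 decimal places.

The third angle is ∠S = 180° − ∠R − ∠T = 18.00°.
Law of sines: SR = RT·sin T/sin S ≈ 679.82.
Law of sines: TS = RT·sin R/sin S ≈ 488.82.
Semiperimeter s = (679.82+262.7+488.82)/2 = 715.67.
Perimeter = 679.82 + 262.7 + 488.82 = 1431.3.

perimeter ≈ 1431.34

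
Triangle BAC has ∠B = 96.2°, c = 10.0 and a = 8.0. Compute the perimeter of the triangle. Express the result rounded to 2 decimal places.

perimeter ≈ 31.46

By the law of cosines, b² = a² + c² − 2·a·c·cos B = 181.28, so b ≈ 13.464.
Semiperimeter s = (13.464+8+10)/2 = 15.732.
Perimeter = 13.464 + 8 + 10 = 31.464.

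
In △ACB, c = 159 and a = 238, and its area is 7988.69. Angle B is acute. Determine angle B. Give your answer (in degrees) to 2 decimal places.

24.97

From area = ½·a·c·sin B, we get sin B = 2·area/(a·c) ≈ 0.42221.
Taking the acute solution, ∠B ≈ 24.97°.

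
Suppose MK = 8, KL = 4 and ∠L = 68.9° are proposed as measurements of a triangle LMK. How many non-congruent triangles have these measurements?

KL·sin L = 4·sin(68.9°) ≈ 3.732.
Since MK ≥ KL, exactly one triangle exists.

1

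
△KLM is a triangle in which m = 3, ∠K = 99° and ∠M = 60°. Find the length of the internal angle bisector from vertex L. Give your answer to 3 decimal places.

The third angle is ∠L = 180° − ∠M − ∠K = 21.00°.
Law of sines: k = m·sin K/sin M ≈ 3.4215.
Law of sines: l = m·sin L/sin M ≈ 1.2414.
The bisector from L has length 2·m·k·cos(∠L/2)/(m+k) ≈ 3.1434.

t_L ≈ 3.143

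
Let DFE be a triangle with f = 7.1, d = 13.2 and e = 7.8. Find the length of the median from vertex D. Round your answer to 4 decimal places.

m_D ≈ 3.4735

Median from D: ½√(2·f² + 2·e² − d²) ≈ 3.4735.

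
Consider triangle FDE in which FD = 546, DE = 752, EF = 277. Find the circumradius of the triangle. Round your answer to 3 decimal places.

By the law of cosines, cos F = (EF² + FD² − DE²) / (2·EF·FD) ≈ -0.63031, so ∠F ≈ 129.07°.
Circumradius = DE/(2 sin F) ≈ 484.32.

R ≈ 484.322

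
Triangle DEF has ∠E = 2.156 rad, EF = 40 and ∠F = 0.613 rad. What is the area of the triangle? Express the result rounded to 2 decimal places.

area ≈ 1053.95

The third angle is ∠D = π − ∠E − ∠F = 0.373 rad.
Law of sines: FD = EF·sin E/sin D ≈ 91.596.
Law of sines: DE = EF·sin F/sin D ≈ 63.217.
Area = ½·EF·FD·sin F ≈ 1054.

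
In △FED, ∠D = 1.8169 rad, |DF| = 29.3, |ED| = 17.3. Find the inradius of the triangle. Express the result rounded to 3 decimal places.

By the law of cosines, |FE|² = |ED|² + |DF|² − 2·|ED|·|DF|·cos D = 1404.8, so |FE| ≈ 37.48.
Area = ½·|ED|·|DF|·sin D ≈ 245.81.
Semiperimeter s = (17.3+29.3+37.48)/2 = 42.04.
Inradius = area/s = 245.81/42.04 ≈ 5.847.

r ≈ 5.847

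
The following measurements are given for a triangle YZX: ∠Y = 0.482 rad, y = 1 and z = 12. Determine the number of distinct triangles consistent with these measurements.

0

z·sin Y = 12·sin(0.482 rad) ≈ 5.563.
Since y = 1 < 5.563 = z sin Y, no triangle exists.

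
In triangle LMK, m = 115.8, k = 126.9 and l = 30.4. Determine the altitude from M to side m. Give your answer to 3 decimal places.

29.424

Semiperimeter s = (30.4 + 115.8 + 126.9)/2 = 136.55.
Heron's formula: area = √(136.55·106.15·20.75·9.65) ≈ 1703.6.
The altitude from M has length 2·area/m ≈ 29.424.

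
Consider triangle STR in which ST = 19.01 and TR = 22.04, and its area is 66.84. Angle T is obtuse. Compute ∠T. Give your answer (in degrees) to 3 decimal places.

∠T ≈ 161.394°

From area = ½·ST·TR·sin T, we get sin T = 2·area/(ST·TR) ≈ 0.31906.
Taking the obtuse solution, ∠T ≈ 161.39°.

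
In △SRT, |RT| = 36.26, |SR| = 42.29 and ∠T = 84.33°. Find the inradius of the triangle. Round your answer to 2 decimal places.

Law of sines: sin S = |RT|·sin T/|SR| ≈ 0.85322.
Since |SR| ≥ |RT|, only the acute value applies: ∠S ≈ 58.56°.
Then ∠R = 180° − ∠T − ∠S ≈ 37.11°.
Law of sines gives |TS| = |SR|·sin R/sin T ≈ 25.639.
Area = ½·|SR|·|RT|·sin R ≈ 462.56.
Semiperimeter s = (36.26+25.639+42.29)/2 = 52.094.
Inradius = area/s = 462.56/52.094 ≈ 8.8793.

8.88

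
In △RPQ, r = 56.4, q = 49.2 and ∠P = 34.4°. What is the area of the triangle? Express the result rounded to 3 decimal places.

area ≈ 783.858

Area = ½·q·r·sin P ≈ 783.86.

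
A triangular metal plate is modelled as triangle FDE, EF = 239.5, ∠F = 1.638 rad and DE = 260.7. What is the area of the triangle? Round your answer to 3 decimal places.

10531.192

Law of sines: sin D = EF·sin F/DE ≈ 0.91661.
Since DE ≥ EF, only the acute value applies: ∠D ≈ 1.160 rad.
Then ∠E = π − ∠F − ∠D ≈ 0.344 rad.
Law of sines gives FD = DE·sin E/sin F ≈ 88.142.
Area = ½·DE·EF·sin E ≈ 10531.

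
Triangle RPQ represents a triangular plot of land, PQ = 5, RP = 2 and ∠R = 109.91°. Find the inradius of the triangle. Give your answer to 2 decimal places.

r ≈ 0.68

Law of sines: sin Q = RP·sin R/PQ ≈ 0.37609.
Since PQ ≥ RP, only the acute value applies: ∠Q ≈ 22.09°.
Then ∠P = 180° − ∠R − ∠Q ≈ 48.00°.
Law of sines gives QR = PQ·sin P/sin R ≈ 3.9518.
Area = ½·PQ·RP·sin P ≈ 3.7156.
Semiperimeter s = (5+3.9518+2)/2 = 5.4759.
Inradius = area/s = 3.7156/5.4759 ≈ 0.67854.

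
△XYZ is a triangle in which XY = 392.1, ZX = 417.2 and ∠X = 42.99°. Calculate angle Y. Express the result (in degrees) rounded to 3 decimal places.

∠Y ≈ 73.008°

By the law of cosines, YZ² = ZX² + XY² − 2·ZX·XY·cos X = 88484, so YZ ≈ 297.46.
Law of cosines again: cos Y = (XY² + YZ² − ZX²)/(2·XY·YZ) ≈ 0.29224, so ∠Y ≈ 73.01°.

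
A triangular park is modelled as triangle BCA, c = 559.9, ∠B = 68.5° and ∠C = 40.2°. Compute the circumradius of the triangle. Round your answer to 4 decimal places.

The third angle is ∠A = 180° − ∠B − ∠C = 71.30°.
Law of sines: b = c·sin B/sin C ≈ 807.09.
Law of sines: a = c·sin A/sin C ≈ 821.65.
Circumradius = c/(2 sin C) ≈ 433.72.

433.7232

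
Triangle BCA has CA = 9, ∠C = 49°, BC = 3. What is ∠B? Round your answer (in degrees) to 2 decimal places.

113.15

By the law of cosines, AB² = BC² + CA² − 2·BC·CA·cos C = 54.573, so AB ≈ 7.3873.
Law of cosines again: cos B = (AB² + BC² − CA²)/(2·AB·BC) ≈ -0.39318, so ∠B ≈ 113.15°.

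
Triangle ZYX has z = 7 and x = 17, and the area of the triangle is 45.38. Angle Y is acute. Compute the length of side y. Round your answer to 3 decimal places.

From area = ½·x·z·sin Y, we get sin Y = 2·area/(x·z) ≈ 0.76269.
Taking the acute solution, ∠Y ≈ 49.70°.
Law of cosines then gives y ≈ 13.567.

13.567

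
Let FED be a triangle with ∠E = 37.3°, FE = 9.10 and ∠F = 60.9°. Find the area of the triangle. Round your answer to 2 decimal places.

22.15

The third angle is ∠D = 180° − ∠F − ∠E = 81.80°.
Law of sines: ED = FE·sin F/sin D ≈ 8.0335.
Law of sines: DF = FE·sin E/sin D ≈ 5.5715.
Area = ½·FE·ED·sin E ≈ 22.15.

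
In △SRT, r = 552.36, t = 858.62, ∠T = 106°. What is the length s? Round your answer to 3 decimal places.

522.513

Law of sines: sin R = r·sin T/t ≈ 0.61839.
Since t ≥ r, only the acute value applies: ∠R ≈ 38.20°.
Then ∠S = 180° − ∠T − ∠R ≈ 35.80°.
Law of sines gives s = t·sin S/sin T ≈ 522.51.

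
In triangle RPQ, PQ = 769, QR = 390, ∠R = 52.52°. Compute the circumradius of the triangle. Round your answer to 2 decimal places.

484.52

Law of sines: sin P = QR·sin R/PQ ≈ 0.40246.
Since PQ ≥ QR, only the acute value applies: ∠P ≈ 23.73°.
Then ∠Q = 180° − ∠R − ∠P ≈ 103.75°.
Law of sines gives RP = PQ·sin Q/sin R ≈ 941.28.
Circumradius = PQ/(2 sin R) ≈ 484.52.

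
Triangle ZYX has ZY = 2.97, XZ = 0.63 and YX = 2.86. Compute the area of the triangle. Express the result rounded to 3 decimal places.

0.899

Semiperimeter s = (2.86 + 0.63 + 2.97)/2 = 3.23.
Heron's formula: area = √(3.23·0.37·2.6·0.26) ≈ 0.89883.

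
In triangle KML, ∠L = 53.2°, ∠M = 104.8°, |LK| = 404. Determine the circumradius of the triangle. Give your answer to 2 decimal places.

208.93

The third angle is ∠K = 180° − ∠M − ∠L = 22.00°.
Law of sines: |ML| = |LK|·sin K/sin M ≈ 156.53.
Law of sines: |KM| = |LK|·sin L/sin M ≈ 334.6.
Circumradius = |LK|/(2 sin M) ≈ 208.93.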